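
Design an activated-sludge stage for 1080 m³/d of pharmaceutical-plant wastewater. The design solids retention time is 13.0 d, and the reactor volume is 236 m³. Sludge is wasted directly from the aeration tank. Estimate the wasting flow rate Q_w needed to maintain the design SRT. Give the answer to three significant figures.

For wasting at MLVSS concentration, Q_w = V/θ_c = 236.0/13.0 = 18.15 m³/d.

Q_w ≈ 18.2 m³/d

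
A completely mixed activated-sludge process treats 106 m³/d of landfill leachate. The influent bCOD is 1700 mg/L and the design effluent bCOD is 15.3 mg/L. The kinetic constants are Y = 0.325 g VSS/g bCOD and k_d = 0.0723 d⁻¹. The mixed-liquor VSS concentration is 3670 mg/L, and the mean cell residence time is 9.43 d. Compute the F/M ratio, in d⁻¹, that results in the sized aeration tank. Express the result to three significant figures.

Steady-state biomass mass balance: V·X·(1 + k_d·θ_c) = Y·Q·(S₀ − S)·θ_c, so V = 0.325 × 106 × (1700 − 15.3) × 9.43 / [3670 × (1 + 0.0723 × 9.43)] = 5.47×10^5 / 6172 = 88.67 m³.
Food-to-microorganism ratio F/M = Q S₀ / (V X) = 106 × 1700 / (88.67 × 3670) = 0.5537 d⁻¹.

F/M ≈ 0.554 d⁻¹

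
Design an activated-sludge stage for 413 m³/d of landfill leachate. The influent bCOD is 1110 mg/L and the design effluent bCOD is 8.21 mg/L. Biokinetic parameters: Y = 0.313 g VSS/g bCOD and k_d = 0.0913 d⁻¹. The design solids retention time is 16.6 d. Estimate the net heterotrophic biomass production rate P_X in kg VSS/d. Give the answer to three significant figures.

P_X ≈ 56.6 kg VSS/d

Observed yield with endogenous decay: Y_obs = Y / (1 + k_d·θ_c) = 0.313 / (1 + 0.0913 × 16.6) = 0.313 / 2.516 = 0.1244 g VSS/g bCOD.
ΔS = 1110 − 8.21 = 1102 mg/L, so the substrate removal rate is 413 × 1102/1000 = 455.0 kg bCOD/d.
So the net sludge growth is P_X = 0.1244 × 455.0 = 56.62 kg VSS/d.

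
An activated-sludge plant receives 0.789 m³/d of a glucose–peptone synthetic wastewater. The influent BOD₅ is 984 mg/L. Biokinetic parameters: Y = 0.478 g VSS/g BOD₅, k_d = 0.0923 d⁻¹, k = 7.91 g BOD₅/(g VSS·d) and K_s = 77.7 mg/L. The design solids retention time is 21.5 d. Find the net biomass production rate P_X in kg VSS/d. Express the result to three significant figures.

Effluent substrate depends only on kinetics and SRT: S = K_s(1 + k_d θ_c) / [θ_c(Yk − k_d) − 1] = 77.7 × (1 + 0.0923 × 21.5) / [21.5 × (0.478 × 7.91 − 0.0923) − 1] = 231.9 / 78.31 = 2.961 mg/L.
Y_obs = Y / (1 + k_d θ_c) = 0.478 / (1 + 0.0923 × 21.5) = 0.478 / 2.984 = 0.1602.
Mass of BOD₅ removed per day: Q(S₀ − S) = 0.789 × 981.0 g/m³ = 0.7740 kg/d.
So the net sludge growth is P_X = 0.1602 × 0.7740 = 0.1240 kg VSS/d.

P_X ≈ 0.124 kg VSS/d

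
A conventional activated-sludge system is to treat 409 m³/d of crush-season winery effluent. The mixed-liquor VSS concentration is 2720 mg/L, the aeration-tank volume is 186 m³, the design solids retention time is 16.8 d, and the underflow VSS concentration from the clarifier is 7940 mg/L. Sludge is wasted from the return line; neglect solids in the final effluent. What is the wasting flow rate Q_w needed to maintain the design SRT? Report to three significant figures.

Q_w ≈ 3.79 m³/d

Q_w = (V·X)/(θ_c X_r) = 186.0 × 2720 / (16.8 × 7940) = 3.793 m³/d.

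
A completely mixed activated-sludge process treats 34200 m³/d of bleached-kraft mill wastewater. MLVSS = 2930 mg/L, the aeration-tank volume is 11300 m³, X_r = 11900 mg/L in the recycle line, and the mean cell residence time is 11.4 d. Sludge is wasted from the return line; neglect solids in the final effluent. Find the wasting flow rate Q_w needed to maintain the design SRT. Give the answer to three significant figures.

Q_w ≈ 244 m³/d

Wasting from the return line (neglecting effluent solids): Q_w = V·X / (θ_c·X_r) = 11300 × 2930 / (11.4 × 11900) = 244.1 m³/d.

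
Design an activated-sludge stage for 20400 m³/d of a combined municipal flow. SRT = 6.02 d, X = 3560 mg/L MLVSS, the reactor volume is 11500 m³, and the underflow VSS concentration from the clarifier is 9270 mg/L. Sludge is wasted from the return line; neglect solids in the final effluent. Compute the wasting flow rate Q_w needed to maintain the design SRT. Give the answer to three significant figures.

Q_w ≈ 734 m³/d

Wasting from the return line (neglecting effluent solids): Q_w = V·X / (θ_c·X_r) = 11500 × 3560 / (6.02 × 9270) = 733.6 m³/d.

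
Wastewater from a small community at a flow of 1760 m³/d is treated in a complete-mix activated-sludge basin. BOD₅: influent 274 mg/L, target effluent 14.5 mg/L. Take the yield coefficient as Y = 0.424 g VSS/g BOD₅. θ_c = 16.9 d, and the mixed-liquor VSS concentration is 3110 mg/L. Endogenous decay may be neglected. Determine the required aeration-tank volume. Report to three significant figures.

With k_d = 0 the design equation reduces to V = Y Q (S₀−S) θ_c / X = 0.424 × 1760 × (274 − 14.5) × 16.9 / 3110 = 1052 m³.

V ≈ 1050 m³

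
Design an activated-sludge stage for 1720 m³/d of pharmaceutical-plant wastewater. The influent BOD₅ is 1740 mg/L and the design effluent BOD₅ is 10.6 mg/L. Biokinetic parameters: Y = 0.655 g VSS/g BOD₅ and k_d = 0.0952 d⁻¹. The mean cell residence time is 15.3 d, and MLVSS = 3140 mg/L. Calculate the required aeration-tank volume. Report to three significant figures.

V ≈ 3860 m³

Rearranging the biomass balance for a CMAS with decay, V = Y·Q·ΔS·θ_c / [X·(1+k_d θ_c)] = 0.655 × 1720 × (1740 − 10.6) × 15.3 / [3140 × (1 + 0.0952 × 15.3)] = 2.98×10^7 / 7714 = 3865 m³.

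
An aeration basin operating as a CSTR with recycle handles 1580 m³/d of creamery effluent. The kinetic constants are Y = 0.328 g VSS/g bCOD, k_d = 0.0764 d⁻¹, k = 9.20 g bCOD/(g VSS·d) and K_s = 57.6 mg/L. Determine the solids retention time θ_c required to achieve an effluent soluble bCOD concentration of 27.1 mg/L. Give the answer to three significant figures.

From 1/θ_c = Y·k·S/(K_s + S) − k_d: Y·k·S/(K_s+S) = 0.328 × 9.20 × 27.1 / (57.6 + 27.1) = 0.9655 d⁻¹.
θ_c = 1/(μ − k_d) = 1/(0.9655 − 0.0764) = 1/0.8891 = 1.125 d.

θ_c ≈ 1.12 d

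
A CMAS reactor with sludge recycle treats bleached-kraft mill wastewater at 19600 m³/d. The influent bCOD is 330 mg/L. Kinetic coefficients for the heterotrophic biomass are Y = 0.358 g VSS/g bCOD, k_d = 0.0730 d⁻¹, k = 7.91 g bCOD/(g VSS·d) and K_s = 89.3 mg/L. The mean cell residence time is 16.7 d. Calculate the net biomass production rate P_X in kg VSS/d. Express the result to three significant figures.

P_X ≈ 1030 kg VSS/d

Effluent substrate depends only on kinetics and SRT: S = K_s(1 + k_d θ_c) / [θ_c(Yk − k_d) − 1] = 89.3 × (1 + 0.0730 × 16.7) / [16.7 × (0.358 × 7.91 − 0.0730) − 1] = 198.2 / 45.07 = 4.397 mg/L.
Y_obs = Y / (1 + k_d θ_c) = 0.358 / (1 + 0.0730 × 16.7) = 0.358 / 2.219 = 0.1613.
ΔS = 330 − 4.40 = 325.6 mg/L, so the substrate removal rate is 19600 × 325.6/1000 = 6382 kg bCOD/d.
So the net sludge growth is P_X = 0.1613 × 6382 = 1030 kg VSS/d.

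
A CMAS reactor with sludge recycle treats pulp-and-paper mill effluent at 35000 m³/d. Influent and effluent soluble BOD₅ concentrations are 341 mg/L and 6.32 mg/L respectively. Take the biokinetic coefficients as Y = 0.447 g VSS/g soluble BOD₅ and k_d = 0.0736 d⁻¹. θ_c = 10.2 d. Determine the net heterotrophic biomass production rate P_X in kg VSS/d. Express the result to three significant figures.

P_X ≈ 2990 kg VSS/d

Correct the yield for decay: Y_obs = Y/(1 + k_d θ_c) = 0.447 / (1 + 0.0736 × 10.2) = 0.447 / 1.751 = 0.2553.
Mass of soluble BOD₅ removed per day: Q(S₀ − S) = 35000 × 334.7 g/m³ = 11714 kg/d.
So the net sludge growth is P_X = 0.2553 × 11714 = 2991 kg VSS/d.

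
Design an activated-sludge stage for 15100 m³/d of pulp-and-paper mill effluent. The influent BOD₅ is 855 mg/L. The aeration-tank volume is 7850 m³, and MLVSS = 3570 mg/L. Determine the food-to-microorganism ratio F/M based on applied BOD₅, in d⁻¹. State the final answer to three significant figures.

F/M ≈ 0.461 d⁻¹

F/M = Q·S₀ / (V·X) = 15100 × 855 / (7850 × 3570) = 0.4607 g BOD₅·(g VSS·d)⁻¹.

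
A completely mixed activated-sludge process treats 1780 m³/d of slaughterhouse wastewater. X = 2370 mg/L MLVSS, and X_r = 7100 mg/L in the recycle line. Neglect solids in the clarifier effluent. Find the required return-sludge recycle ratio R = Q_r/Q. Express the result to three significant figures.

R ≈ 0.501

Mass balance around the secondary clarifier (neglecting effluent solids): R = X / (X_r − X) = 2370 / (7100 − 2370) = 0.5011.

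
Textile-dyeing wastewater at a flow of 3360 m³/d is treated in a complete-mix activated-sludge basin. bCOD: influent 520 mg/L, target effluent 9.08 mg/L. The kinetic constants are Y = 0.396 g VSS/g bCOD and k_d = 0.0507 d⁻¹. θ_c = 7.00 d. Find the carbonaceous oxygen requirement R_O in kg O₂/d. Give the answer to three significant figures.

R_O ≈ 1000 kg O₂/d

Correct the yield for decay: Y_obs = Y/(1 + k_d θ_c) = 0.396 / (1 + 0.0507 × 7.00) = 0.396 / 1.355 = 0.2923.
Substrate removed = Q·(S₀ − S) = 3360 m³/d × (520 − 9.08) g/m³ = 1.72×10^6 g/d = 1717 kg/d.
Net sludge production P_X = 0.2923 × 1717 = 501.7 kg VSS/d.
R_O = Q·ΔS − 1.42 P_X = 1717 − 712.5 = 1004 kg O₂/d.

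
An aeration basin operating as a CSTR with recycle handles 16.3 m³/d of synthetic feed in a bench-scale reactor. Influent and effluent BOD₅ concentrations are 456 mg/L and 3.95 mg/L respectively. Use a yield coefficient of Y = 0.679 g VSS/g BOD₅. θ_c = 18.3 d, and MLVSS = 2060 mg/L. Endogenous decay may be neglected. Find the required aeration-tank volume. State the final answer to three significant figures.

V ≈ 44.4 m³

V·X = Y·Q·ΔS·θ_c gives V = 0.679 × 16.3 × (456 − 3.95) × 18.3 / 2060 = 44.45 m³.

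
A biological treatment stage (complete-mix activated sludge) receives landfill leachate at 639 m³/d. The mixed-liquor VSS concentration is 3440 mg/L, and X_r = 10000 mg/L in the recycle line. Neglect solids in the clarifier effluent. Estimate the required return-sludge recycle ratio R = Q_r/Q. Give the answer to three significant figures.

R ≈ 0.524

R = Q_r/Q = X/(X_r − X) = 3440 / (10000 − 3440) = 0.5244.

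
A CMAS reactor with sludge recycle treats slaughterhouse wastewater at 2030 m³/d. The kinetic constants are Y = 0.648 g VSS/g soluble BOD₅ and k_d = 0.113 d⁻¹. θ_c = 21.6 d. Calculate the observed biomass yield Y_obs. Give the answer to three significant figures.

Observed yield with endogenous decay: Y_obs = Y / (1 + k_d·θ_c) = 0.648 / (1 + 0.113 × 21.6) = 0.648 / 3.441 = 0.1883 g VSS/g soluble BOD₅.

Y_obs ≈ 0.188 g VSS/g soluble BOD₅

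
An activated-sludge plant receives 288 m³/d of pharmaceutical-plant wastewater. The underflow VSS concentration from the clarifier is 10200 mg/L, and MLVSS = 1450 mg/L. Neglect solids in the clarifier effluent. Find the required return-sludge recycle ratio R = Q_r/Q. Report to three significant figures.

R ≈ 0.166

R = Q_r/Q = X/(X_r − X) = 1450 / (10200 − 1450) = 0.1657.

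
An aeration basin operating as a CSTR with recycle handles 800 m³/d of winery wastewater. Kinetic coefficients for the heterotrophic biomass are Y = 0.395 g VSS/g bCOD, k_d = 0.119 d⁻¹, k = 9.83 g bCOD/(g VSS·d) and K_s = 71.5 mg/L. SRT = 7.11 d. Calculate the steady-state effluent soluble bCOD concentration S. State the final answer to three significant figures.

Effluent substrate depends only on kinetics and SRT: S = K_s(1 + k_d θ_c) / [θ_c(Yk − k_d) − 1] = 71.5 × (1 + 0.119 × 7.11) / [7.11 × (0.395 × 9.83 − 0.119) − 1] = 132.0 / 25.76 = 5.124 mg/L.

S ≈ 5.12 mg/L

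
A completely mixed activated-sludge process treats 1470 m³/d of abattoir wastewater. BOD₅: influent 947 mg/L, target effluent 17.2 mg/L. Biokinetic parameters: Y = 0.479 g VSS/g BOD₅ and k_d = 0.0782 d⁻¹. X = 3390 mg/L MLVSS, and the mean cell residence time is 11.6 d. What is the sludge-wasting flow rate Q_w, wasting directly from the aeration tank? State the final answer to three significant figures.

Steady-state biomass mass balance: V·X·(1 + k_d·θ_c) = Y·Q·(S₀ − S)·θ_c, so V = 0.479 × 1470 × (947 − 17.2) × 11.6 / [3390 × (1 + 0.0782 × 11.6)] = 7.59×10^6 / 6465 = 1175 m³.
Wasting from the aeration tank: Q_w = V / θ_c = 1175 / 11.6 = 101.3 m³/d.

Q_w ≈ 101 m³/d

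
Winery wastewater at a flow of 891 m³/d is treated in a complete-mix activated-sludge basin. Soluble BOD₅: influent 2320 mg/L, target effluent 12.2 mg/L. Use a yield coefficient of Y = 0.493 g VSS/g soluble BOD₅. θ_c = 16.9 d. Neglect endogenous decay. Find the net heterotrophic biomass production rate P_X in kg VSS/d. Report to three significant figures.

Since k_d ≈ 0, Y_obs = Y = 0.493 g VSS/g soluble BOD₅.
Q·(S₀ − S) = 891 × (2320 − 12.2) × 10⁻³ = 2056 kg/d removed.
P_X = Y_obs · Q(S₀ − S) = 0.4930 × 2056 = 1014 kg VSS/d.

P_X ≈ 1010 kg VSS/d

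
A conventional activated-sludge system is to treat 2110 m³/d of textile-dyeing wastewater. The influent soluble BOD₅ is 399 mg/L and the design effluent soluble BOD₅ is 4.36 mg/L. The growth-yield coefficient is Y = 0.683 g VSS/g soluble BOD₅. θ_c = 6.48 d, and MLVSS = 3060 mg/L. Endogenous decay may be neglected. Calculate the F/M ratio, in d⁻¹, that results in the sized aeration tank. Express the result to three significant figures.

With k_d = 0 the design equation reduces to V = Y Q (S₀−S) θ_c / X = 0.683 × 2110 × (399 − 4.36) × 6.48 / 3060 = 1204 m³.
Food-to-microorganism ratio F/M = Q S₀ / (V X) = 2110 × 399 / (1204 × 3060) = 0.2284 d⁻¹.

F/M ≈ 0.228 d⁻¹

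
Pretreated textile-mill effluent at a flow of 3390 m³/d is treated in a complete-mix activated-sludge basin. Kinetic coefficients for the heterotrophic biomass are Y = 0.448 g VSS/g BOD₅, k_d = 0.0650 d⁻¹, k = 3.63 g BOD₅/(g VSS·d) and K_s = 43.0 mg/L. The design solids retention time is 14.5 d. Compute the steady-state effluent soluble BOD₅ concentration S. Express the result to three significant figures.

For a completely mixed reactor with recycle the Lawrence–McCarty relation gives S = K_s·(1 + k_d·θ_c) / [θ_c·(Y·k − k_d) − 1] = 43.0 × (1 + 0.0650 × 14.5) / [14.5 × (0.448 × 3.63 − 0.0650) − 1] = 83.53 / 21.64 = 3.860 mg/L.

S ≈ 3.86 mg/L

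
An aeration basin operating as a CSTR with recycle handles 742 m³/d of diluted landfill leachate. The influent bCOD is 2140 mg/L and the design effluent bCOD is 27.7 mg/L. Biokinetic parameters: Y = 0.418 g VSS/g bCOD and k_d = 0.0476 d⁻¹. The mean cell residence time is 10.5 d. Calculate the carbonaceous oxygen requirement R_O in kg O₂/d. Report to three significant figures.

R_O ≈ 947 kg O₂/d

Y_obs = Y / (1 + k_d θ_c) = 0.418 / (1 + 0.0476 × 10.5) = 0.418 / 1.500 = 0.2787.
Mass of bCOD removed per day: Q(S₀ − S) = 742 × 2112 g/m³ = 1567 kg/d.
Biomass synthesised: P_X = Y_obs × 1567 = 436.8 kg VSS/d.
Carbonaceous O₂ demand = substrate oxidised − cell-mass equivalent = 1567 − 1.42 × 436.8 = 947.0 kg O₂/d.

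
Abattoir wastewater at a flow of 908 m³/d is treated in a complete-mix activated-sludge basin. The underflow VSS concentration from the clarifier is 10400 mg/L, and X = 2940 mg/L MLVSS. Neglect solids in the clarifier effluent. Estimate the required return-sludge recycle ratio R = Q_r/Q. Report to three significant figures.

R ≈ 0.394

Solids balance on the clarifier gives (1+R)X = R·X_r, so R = X/(X_r − X) = 2940 / (10400 − 2940) = 0.3941.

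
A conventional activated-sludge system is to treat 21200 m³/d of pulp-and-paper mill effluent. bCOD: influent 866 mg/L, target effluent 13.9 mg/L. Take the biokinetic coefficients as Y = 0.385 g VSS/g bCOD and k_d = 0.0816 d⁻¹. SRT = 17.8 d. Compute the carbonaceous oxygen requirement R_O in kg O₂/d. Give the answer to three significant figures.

R_O ≈ 14000 kg O₂/d

Y_obs = Y / (1 + k_d θ_c) = 0.385 / (1 + 0.0816 × 17.8) = 0.385 / 2.452 = 0.1570.
ΔS = 866 − 13.9 = 852.1 mg/L, so the substrate removal rate is 21200 × 852.1/1000 = 18065 kg bCOD/d.
P_X = Y_obs·Q·(S₀ − S) = 0.1570 × 18065 = 2836 kg VSS/d.
R_O = Q·(S₀ − S) − 1.42·P_X = 18065 − 1.42 × 2836 = 14038 kg O₂/d.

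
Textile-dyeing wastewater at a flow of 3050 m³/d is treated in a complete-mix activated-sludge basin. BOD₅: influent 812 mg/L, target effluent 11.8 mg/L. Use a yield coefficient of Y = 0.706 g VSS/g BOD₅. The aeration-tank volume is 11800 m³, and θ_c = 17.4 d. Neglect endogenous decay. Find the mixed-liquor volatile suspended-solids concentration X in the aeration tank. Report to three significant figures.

From V·X = Y·Q·(S₀ − S)·θ_c (decay neglected): X = 0.706 × 3050 × (812 − 11.8) × 17.4 / 11800 = 2541 mg/L.

X ≈ 2540 mg/L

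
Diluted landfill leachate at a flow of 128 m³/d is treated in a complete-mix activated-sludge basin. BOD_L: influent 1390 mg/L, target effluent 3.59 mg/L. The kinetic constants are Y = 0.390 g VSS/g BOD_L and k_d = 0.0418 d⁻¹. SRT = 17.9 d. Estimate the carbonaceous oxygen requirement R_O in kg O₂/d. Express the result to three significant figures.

The observed yield is Y_obs = Y/(1 + k_d·θ_c) = 0.390 / (1 + 0.0418 × 17.9) = 0.390 / 1.748 = 0.2231 g VSS per g BOD_L removed.
Mass of BOD_L removed per day: Q(S₀ − S) = 128 × 1386 g/m³ = 177.5 kg/d.
Net sludge production P_X = 0.2231 × 177.5 = 39.59 kg VSS/d.
R_O = Q·(S₀ − S) − 1.42·P_X = 177.5 − 1.42 × 39.59 = 121.2 kg O₂/d.

R_O ≈ 121 kg O₂/d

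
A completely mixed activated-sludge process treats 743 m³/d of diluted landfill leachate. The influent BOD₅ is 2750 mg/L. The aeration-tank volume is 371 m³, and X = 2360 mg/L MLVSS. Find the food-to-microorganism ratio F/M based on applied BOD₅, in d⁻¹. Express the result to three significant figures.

Food-to-microorganism ratio F/M = Q S₀ / (V X) = 743 × 2750 / (371.0 × 2360) = 2.334 d⁻¹.

F/M ≈ 2.33 d⁻¹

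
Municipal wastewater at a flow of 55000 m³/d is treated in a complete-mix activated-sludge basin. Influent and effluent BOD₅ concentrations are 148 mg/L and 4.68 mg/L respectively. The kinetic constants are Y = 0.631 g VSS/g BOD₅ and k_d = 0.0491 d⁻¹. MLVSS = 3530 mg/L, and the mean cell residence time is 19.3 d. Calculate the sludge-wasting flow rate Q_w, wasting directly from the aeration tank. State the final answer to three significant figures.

Steady-state biomass mass balance: V·X·(1 + k_d·θ_c) = Y·Q·(S₀ − S)·θ_c, so V = 0.631 × 55000 × (148 − 4.68) × 19.3 / [3530 × (1 + 0.0491 × 19.3)] = 9.6×10^7 / 6875 = 13963 m³.
With mixed-liquor wasting, θ_c = V/Q_w, so Q_w = V/θ_c = 13963/19.3 = 723.5 m³/d.

Q_w ≈ 723 m³/d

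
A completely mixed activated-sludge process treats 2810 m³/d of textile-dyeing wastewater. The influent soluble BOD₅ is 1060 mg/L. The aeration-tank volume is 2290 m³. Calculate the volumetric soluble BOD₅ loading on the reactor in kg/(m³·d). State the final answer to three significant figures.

Applied soluble BOD₅ load per unit volume = Q·S₀/V = (2810 × 1060/1000)/2290 = 1.301 kg soluble BOD₅·m⁻³·d⁻¹.

L_v ≈ 1.30 kg soluble BOD₅/(m³·d)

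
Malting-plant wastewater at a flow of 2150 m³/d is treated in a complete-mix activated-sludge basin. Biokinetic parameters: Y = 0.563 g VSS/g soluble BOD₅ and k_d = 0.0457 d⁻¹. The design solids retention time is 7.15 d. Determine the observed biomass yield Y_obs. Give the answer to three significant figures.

Y_obs ≈ 0.424 g VSS/g soluble BOD₅

The observed yield is Y_obs = Y/(1 + k_d·θ_c) = 0.563 / (1 + 0.0457 × 7.15) = 0.563 / 1.327 = 0.4243 g VSS per g soluble BOD₅ removed.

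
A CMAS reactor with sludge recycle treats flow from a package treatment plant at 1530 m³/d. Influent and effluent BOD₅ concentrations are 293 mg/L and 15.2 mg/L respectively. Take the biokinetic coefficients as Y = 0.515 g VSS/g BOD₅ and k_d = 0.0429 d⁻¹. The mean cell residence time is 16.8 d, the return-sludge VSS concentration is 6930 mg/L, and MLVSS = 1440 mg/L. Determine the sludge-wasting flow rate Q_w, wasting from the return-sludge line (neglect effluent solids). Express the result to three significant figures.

From the SRT design equation V = Y Q (S₀−S) θ_c / [X (1 + k_d θ_c)] = 0.515 × 1530 × (293 − 15.2) × 16.8 / [1440 × (1 + 0.0429 × 16.8)] = 3.68×10^6 / 2478 = 1484 m³.
Q_w = (V·X)/(θ_c X_r) = 1484 × 1440 / (16.8 × 6930) = 18.36 m³/d.

Q_w ≈ 18.4 m³/d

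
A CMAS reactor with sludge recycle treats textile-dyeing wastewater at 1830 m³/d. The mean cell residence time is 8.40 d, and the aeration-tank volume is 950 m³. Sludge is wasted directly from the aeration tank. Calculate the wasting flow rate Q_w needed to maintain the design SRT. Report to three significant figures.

Q_w ≈ 113 m³/d

For wasting at MLVSS concentration, Q_w = V/θ_c = 950.0/8.40 = 113.1 m³/d.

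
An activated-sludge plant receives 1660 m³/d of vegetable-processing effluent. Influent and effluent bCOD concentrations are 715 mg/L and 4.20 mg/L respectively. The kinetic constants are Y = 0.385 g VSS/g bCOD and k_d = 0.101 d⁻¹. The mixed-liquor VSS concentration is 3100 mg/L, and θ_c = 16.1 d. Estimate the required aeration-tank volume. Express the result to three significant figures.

Steady-state biomass mass balance: V·X·(1 + k_d·θ_c) = Y·Q·(S₀ − S)·θ_c, so V = 0.385 × 1660 × (715 − 4.20) × 16.1 / [3100 × (1 + 0.101 × 16.1)] = 7.31×10^6 / 8141 = 898.4 m³.

V ≈ 898 m³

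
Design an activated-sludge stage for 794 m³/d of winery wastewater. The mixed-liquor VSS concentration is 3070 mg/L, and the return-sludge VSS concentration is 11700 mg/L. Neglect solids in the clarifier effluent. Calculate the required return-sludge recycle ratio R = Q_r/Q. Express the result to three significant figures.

Mass balance around the secondary clarifier (neglecting effluent solids): R = X / (X_r − X) = 3070 / (11700 − 3070) = 0.3557.

R ≈ 0.356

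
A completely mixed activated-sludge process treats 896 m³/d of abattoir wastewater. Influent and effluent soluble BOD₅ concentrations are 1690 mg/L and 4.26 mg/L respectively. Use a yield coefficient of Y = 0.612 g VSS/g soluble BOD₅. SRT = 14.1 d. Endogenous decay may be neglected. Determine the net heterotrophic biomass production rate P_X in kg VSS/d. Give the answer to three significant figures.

P_X ≈ 924 kg VSS/d

No decay correction is needed, so Y_obs = Y = 0.612.
Mass of soluble BOD₅ removed per day: Q(S₀ − S) = 896 × 1686 g/m³ = 1510 kg/d.
Net biomass production P_X = Y_obs × Q·(S₀ − S) = 0.6120 × 1510 = 924.4 kg VSS/d.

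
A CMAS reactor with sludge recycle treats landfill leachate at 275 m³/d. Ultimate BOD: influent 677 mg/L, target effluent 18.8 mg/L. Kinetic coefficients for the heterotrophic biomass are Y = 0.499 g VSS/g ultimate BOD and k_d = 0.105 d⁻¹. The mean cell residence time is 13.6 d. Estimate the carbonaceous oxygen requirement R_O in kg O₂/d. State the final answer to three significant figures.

R_O ≈ 128 kg O₂/d

Y_obs = Y / (1 + k_d θ_c) = 0.499 / (1 + 0.105 × 13.6) = 0.499 / 2.428 = 0.2055.
Q·(S₀ − S) = 275 × (677 − 18.8) × 10⁻³ = 181.0 kg/d removed.
P_X = Y_obs·Q·(S₀ − S) = 0.2055 × 181.0 = 37.20 kg VSS/d.
Carbonaceous O₂ demand = substrate oxidised − cell-mass equivalent = 181.0 − 1.42 × 37.20 = 128.2 kg O₂/d.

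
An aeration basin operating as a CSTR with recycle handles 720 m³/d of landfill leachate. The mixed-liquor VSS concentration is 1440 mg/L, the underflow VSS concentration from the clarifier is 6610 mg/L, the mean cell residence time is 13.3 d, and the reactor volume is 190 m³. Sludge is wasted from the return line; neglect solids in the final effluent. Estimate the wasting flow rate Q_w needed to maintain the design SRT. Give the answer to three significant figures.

θ_c = V·X/(Q_w·X_r) when wasting from the recycle, so Q_w = V·X/(θ_c·X_r) = 190.0 × 1440 / (13.3 × 6610) = 3.112 m³/d.

Q_w ≈ 3.11 m³/d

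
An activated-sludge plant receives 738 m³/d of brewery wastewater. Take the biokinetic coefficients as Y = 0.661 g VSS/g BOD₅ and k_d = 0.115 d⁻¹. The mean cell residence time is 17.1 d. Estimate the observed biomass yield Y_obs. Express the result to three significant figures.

Y_obs ≈ 0.223 g VSS/g BOD₅

Y_obs = Y / (1 + k_d θ_c) = 0.661 / (1 + 0.115 × 17.1) = 0.661 / 2.967 = 0.2228.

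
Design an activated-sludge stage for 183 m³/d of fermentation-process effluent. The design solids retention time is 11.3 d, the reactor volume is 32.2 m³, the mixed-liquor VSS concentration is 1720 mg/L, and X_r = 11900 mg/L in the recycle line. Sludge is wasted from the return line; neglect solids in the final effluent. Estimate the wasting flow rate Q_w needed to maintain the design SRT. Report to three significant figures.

θ_c = V·X/(Q_w·X_r) when wasting from the recycle, so Q_w = V·X/(θ_c·X_r) = 32.20 × 1720 / (11.3 × 11900) = 0.4119 m³/d.

Q_w ≈ 0.412 m³/d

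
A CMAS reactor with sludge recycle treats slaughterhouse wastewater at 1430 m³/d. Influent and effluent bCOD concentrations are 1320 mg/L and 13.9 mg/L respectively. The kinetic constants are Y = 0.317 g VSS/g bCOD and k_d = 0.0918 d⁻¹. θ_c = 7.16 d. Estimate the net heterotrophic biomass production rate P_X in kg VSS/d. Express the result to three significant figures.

The observed yield is Y_obs = Y/(1 + k_d·θ_c) = 0.317 / (1 + 0.0918 × 7.16) = 0.317 / 1.657 = 0.1913 g VSS per g bCOD removed.
Q·(S₀ − S) = 1430 × (1320 − 13.9) × 10⁻³ = 1868 kg/d removed.
So the net sludge growth is P_X = 0.1913 × 1868 = 357.3 kg VSS/d.

P_X ≈ 357 kg VSS/d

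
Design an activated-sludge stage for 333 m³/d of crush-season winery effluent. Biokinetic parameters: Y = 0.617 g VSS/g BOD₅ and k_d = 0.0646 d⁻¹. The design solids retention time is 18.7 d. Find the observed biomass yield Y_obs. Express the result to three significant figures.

Y_obs ≈ 0.279 g VSS/g BOD₅

Observed yield with endogenous decay: Y_obs = Y / (1 + k_d·θ_c) = 0.617 / (1 + 0.0646 × 18.7) = 0.617 / 2.208 = 0.2794 g VSS/g BOD₅.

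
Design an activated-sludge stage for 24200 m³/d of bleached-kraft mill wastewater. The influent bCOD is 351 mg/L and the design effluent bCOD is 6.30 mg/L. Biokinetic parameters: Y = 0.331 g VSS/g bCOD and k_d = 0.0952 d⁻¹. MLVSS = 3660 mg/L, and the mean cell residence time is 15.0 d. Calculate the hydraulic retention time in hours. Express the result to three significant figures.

τ ≈ 4.62 h

Rearranging the biomass balance for a CMAS with decay, V = Y·Q·ΔS·θ_c / [X·(1+k_d θ_c)] = 0.331 × 24200 × (351 − 6.30) × 15.0 / [3660 × (1 + 0.0952 × 15.0)] = 4.14×10^7 / 8886 = 4661 m³.
τ = V/Q = 4661/24200 = 0.1926 d, or 4.622 h.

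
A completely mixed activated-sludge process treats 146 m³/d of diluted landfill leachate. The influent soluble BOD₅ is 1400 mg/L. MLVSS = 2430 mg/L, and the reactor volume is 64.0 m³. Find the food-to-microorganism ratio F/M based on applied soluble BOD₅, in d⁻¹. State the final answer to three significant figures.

F/M = applied load / biomass = Q·S₀/(V·X) = 146 × 1400 / (64.00 × 2430) = 1.314 d⁻¹.

F/M ≈ 1.31 d⁻¹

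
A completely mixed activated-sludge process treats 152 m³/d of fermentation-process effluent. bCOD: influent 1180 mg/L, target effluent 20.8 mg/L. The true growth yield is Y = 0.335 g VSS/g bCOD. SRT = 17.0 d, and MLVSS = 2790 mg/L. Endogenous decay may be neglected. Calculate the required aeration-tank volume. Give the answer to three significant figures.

V ≈ 360 m³

V·X = Y·Q·ΔS·θ_c gives V = 0.335 × 152 × (1180 − 20.8) × 17.0 / 2790 = 359.7 m³.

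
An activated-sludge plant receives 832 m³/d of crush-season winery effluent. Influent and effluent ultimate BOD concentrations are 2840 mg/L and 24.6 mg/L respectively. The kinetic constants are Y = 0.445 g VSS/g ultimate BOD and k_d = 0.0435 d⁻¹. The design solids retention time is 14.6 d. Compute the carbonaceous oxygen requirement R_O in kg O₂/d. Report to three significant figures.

R_O ≈ 1440 kg O₂/d

Correct the yield for decay: Y_obs = Y/(1 + k_d θ_c) = 0.445 / (1 + 0.0435 × 14.6) = 0.445 / 1.635 = 0.2722.
ΔS = 2840 − 24.6 = 2815 mg/L, so the substrate removal rate is 832 × 2815/1000 = 2342 kg ultimate BOD/d.
P_X = Y_obs·Q·(S₀ − S) = 0.2722 × 2342 = 637.5 kg VSS/d.
Carbonaceous O₂ demand = substrate oxidised − cell-mass equivalent = 2342 − 1.42 × 637.5 = 1437 kg O₂/d.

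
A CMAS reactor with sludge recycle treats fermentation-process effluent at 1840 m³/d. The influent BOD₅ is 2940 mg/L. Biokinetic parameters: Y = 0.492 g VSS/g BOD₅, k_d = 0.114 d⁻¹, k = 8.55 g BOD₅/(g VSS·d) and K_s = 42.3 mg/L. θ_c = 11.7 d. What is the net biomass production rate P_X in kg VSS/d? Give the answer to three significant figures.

For a completely mixed reactor with recycle the Lawrence–McCarty relation gives S = K_s·(1 + k_d·θ_c) / [θ_c·(Y·k − k_d) − 1] = 42.3 × (1 + 0.114 × 11.7) / [11.7 × (0.492 × 8.55 − 0.114) − 1] = 98.72 / 46.88 = 2.106 mg/L.
Correct the yield for decay: Y_obs = Y/(1 + k_d θ_c) = 0.492 / (1 + 0.114 × 11.7) = 0.492 / 2.334 = 0.2108.
ΔS = 2940 − 2.11 = 2938 mg/L, so the substrate removal rate is 1840 × 2938/1000 = 5406 kg BOD₅/d.
So the net sludge growth is P_X = 0.2108 × 5406 = 1140 kg VSS/d.

P_X ≈ 1140 kg VSS/d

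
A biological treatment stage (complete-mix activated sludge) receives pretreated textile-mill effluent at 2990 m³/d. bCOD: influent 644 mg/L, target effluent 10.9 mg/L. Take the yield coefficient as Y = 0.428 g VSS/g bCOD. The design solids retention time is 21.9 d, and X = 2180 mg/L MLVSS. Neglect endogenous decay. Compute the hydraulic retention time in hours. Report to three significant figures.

V·X = Y·Q·ΔS·θ_c gives V = 0.428 × 2990 × (644 − 10.9) × 21.9 / 2180 = 8139 m³.
Hydraulic retention time τ = V/Q = 8139 / 2990 = 2.722 d = 65.33 h.

τ ≈ 65.3 h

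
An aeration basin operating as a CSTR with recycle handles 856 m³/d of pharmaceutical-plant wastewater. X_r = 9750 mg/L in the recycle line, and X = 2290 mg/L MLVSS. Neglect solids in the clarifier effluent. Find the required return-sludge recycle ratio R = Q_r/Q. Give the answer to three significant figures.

R ≈ 0.307

Mass balance around the secondary clarifier (neglecting effluent solids): R = X / (X_r − X) = 2290 / (9750 − 2290) = 0.3070.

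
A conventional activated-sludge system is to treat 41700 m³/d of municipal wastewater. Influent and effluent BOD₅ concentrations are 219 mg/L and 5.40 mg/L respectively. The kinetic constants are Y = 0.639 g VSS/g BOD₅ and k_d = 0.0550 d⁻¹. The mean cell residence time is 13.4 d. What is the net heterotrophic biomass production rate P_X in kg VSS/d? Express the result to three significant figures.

The observed yield is Y_obs = Y/(1 + k_d·θ_c) = 0.639 / (1 + 0.0550 × 13.4) = 0.639 / 1.737 = 0.3679 g VSS per g BOD₅ removed.
Mass of BOD₅ removed per day: Q(S₀ − S) = 41700 × 213.6 g/m³ = 8907 kg/d.
Net biomass production P_X = Y_obs × Q·(S₀ − S) = 0.3679 × 8907 = 3277 kg VSS/d.

P_X ≈ 3280 kg VSS/d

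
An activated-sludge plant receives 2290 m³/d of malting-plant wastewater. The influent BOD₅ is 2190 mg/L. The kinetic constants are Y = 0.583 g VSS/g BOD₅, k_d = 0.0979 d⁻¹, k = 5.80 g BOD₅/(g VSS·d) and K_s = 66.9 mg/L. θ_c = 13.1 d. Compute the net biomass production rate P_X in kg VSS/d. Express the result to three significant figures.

From the Monod/SRT balance for a CMAS, S = K_s·(1+k_d θ_c)/[θ_c·(Y k − k_d) − 1] = 66.9 × (1 + 0.0979 × 13.1) / [13.1 × (0.583 × 5.80 − 0.0979) − 1] = 152.7 / 42.01 = 3.634 mg/L.
Correct the yield for decay: Y_obs = Y/(1 + k_d θ_c) = 0.583 / (1 + 0.0979 × 13.1) = 0.583 / 2.282 = 0.2554.
Q·(S₀ − S) = 2290 × (2190 − 3.63) × 10⁻³ = 5007 kg/d removed.
P_X = Y_obs · Q(S₀ − S) = 0.2554 × 5007 = 1279 kg VSS/d.

P_X ≈ 1280 kg VSS/d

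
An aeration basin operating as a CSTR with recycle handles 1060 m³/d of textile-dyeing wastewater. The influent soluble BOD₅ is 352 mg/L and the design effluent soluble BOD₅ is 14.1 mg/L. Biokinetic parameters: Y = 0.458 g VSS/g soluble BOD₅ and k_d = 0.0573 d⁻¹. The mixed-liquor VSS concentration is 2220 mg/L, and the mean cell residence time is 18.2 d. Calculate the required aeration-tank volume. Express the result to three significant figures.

Rearranging the biomass balance for a CMAS with decay, V = Y·Q·ΔS·θ_c / [X·(1+k_d θ_c)] = 0.458 × 1060 × (352 − 14.1) × 18.2 / [2220 × (1 + 0.0573 × 18.2)] = 2.99×10^6 / 4535 = 658.3 m³.

V ≈ 658 m³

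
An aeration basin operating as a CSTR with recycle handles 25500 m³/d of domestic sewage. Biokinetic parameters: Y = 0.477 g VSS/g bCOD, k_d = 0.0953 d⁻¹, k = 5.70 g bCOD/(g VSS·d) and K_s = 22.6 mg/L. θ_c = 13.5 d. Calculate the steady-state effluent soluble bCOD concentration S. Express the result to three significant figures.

S ≈ 1.50 mg/L

From the Monod/SRT balance for a CMAS, S = K_s·(1+k_d θ_c)/[θ_c·(Y k − k_d) − 1] = 22.6 × (1 + 0.0953 × 13.5) / [13.5 × (0.477 × 5.70 − 0.0953) − 1] = 51.68 / 34.42 = 1.501 mg/L.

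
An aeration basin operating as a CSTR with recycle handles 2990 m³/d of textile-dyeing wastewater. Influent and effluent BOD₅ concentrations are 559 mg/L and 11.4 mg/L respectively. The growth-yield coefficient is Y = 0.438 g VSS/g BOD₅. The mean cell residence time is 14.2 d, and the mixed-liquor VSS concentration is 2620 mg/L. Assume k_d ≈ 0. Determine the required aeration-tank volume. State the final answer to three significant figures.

With k_d = 0 the design equation reduces to V = Y Q (S₀−S) θ_c / X = 0.438 × 2990 × (559 − 11.4) × 14.2 / 2620 = 3887 m³.

V ≈ 3890 m³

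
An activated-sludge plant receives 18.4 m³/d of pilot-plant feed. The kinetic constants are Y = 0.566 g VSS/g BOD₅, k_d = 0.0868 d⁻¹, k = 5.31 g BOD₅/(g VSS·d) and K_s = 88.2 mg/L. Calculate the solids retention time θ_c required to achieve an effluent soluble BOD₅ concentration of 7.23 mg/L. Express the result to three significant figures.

From 1/θ_c = Y·k·S/(K_s + S) − k_d: Y·k·S/(K_s+S) = 0.566 × 5.31 × 7.23 / (88.2 + 7.23) = 0.2277 d⁻¹.
Then 1/θ_c = μ − k_d = 0.2277 − 0.0868 = 0.1409 d⁻¹, giving θ_c = 7.097 d.

θ_c ≈ 7.10 d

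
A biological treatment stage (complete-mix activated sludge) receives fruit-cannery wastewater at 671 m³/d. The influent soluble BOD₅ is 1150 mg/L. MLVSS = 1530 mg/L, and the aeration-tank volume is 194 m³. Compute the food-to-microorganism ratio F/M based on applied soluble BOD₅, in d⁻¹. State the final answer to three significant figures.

F/M = Q·S₀ / (V·X) = 671 × 1150 / (194.0 × 1530) = 2.600 g soluble BOD₅·(g VSS·d)⁻¹.

F/M ≈ 2.60 d⁻¹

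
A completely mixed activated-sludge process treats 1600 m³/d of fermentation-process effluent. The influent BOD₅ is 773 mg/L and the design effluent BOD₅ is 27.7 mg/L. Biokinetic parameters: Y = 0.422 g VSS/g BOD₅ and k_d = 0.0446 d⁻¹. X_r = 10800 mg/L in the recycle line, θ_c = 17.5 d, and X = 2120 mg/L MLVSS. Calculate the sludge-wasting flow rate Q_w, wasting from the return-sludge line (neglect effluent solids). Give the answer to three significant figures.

Steady-state biomass mass balance: V·X·(1 + k_d·θ_c) = Y·Q·(S₀ − S)·θ_c, so V = 0.422 × 1600 × (773 − 27.7) × 17.5 / [2120 × (1 + 0.0446 × 17.5)] = 8.81×10^6 / 3775 = 2333 m³.
Q_w = (V·X)/(θ_c X_r) = 2333 × 2120 / (17.5 × 10800) = 26.17 m³/d.

Q_w ≈ 26.2 m³/d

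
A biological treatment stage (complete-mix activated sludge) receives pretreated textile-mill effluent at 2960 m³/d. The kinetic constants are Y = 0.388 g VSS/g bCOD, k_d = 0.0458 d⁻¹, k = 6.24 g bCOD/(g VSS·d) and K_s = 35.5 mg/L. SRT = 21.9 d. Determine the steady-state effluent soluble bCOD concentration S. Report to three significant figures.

S ≈ 1.39 mg/L

For a completely mixed reactor with recycle the Lawrence–McCarty relation gives S = K_s·(1 + k_d·θ_c) / [θ_c·(Y·k − k_d) − 1] = 35.5 × (1 + 0.0458 × 21.9) / [21.9 × (0.388 × 6.24 − 0.0458) − 1] = 71.11 / 51.02 = 1.394 mg/L.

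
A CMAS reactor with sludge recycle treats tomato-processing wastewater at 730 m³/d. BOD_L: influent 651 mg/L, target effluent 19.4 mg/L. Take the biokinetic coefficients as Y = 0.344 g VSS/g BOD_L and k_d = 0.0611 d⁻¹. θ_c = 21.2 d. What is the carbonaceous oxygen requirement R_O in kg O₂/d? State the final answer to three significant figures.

Y_obs = Y / (1 + k_d θ_c) = 0.344 / (1 + 0.0611 × 21.2) = 0.344 / 2.295 = 0.1499.
ΔS = 651 − 19.4 = 631.6 mg/L, so the substrate removal rate is 730 × 631.6/1000 = 461.1 kg BOD_L/d.
P_X = Y_obs·Q·(S₀ − S) = 0.1499 × 461.1 = 69.10 kg VSS/d.
R_O = Q·ΔS − 1.42 P_X = 461.1 − 98.12 = 362.9 kg O₂/d.

R_O ≈ 363 kg O₂/d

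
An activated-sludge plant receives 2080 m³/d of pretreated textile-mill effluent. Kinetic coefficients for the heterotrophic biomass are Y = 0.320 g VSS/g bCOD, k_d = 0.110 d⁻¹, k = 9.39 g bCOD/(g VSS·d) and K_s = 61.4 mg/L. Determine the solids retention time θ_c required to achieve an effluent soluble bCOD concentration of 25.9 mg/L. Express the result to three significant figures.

θ_c ≈ 1.28 d

From 1/θ_c = Y·k·S/(K_s + S) − k_d: Y·k·S/(K_s+S) = 0.320 × 9.39 × 25.9 / (61.4 + 25.9) = 0.8915 d⁻¹.
Then 1/θ_c = μ − k_d = 0.8915 − 0.110 = 0.7815 d⁻¹, giving θ_c = 1.280 d.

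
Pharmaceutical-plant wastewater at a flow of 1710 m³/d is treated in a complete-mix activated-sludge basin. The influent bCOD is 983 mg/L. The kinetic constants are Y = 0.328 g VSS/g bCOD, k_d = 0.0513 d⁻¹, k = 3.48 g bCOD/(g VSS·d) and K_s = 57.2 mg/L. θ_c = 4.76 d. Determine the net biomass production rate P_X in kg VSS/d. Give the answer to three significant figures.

From the Monod/SRT balance for a CMAS, S = K_s·(1+k_d θ_c)/[θ_c·(Y k − k_d) − 1] = 57.2 × (1 + 0.0513 × 4.76) / [4.76 × (0.328 × 3.48 − 0.0513) − 1] = 71.17 / 4.189 = 16.99 mg/L.
Correct the yield for decay: Y_obs = Y/(1 + k_d θ_c) = 0.328 / (1 + 0.0513 × 4.76) = 0.328 / 1.244 = 0.2636.
Substrate removed = Q·(S₀ − S) = 1710 m³/d × (983 − 17.0) g/m³ = 1.65×10^6 g/d = 1652 kg/d.
So the net sludge growth is P_X = 0.2636 × 1652 = 435.5 kg VSS/d.

P_X ≈ 435 kg VSS/d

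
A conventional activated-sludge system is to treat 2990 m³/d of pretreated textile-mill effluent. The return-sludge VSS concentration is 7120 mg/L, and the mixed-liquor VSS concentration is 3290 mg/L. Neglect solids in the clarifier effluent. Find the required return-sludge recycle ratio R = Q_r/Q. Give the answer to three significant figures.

R ≈ 0.859

Mass balance around the secondary clarifier (neglecting effluent solids): R = X / (X_r − X) = 3290 / (7120 − 3290) = 0.8590.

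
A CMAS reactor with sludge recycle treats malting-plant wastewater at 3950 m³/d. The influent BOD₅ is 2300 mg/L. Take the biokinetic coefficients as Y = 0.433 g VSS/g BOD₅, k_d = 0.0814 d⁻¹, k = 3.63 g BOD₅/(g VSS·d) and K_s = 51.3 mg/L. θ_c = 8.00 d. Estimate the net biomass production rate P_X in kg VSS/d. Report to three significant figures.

P_X ≈ 2370 kg VSS/d

For a completely mixed reactor with recycle the Lawrence–McCarty relation gives S = K_s·(1 + k_d·θ_c) / [θ_c·(Y·k − k_d) − 1] = 51.3 × (1 + 0.0814 × 8.00) / [8.00 × (0.433 × 3.63 − 0.0814) − 1] = 84.71 / 10.92 = 7.755 mg/L.
Y_obs = Y / (1 + k_d θ_c) = 0.433 / (1 + 0.0814 × 8.00) = 0.433 / 1.651 = 0.2622.
Mass of BOD₅ removed per day: Q(S₀ − S) = 3950 × 2292 g/m³ = 9054 kg/d.
So the net sludge growth is P_X = 0.2622 × 9054 = 2374 kg VSS/d.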